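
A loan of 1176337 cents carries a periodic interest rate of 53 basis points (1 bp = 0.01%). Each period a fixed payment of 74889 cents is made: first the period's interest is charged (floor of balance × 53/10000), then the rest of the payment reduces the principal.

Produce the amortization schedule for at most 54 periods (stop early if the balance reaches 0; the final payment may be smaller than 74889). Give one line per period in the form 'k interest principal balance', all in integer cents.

1. interest=⌊1176337·53/10000⌋=6234; principal=74889-6234=68655; balance=1176337-68655=1107682
2. interest=⌊1107682·53/10000⌋=5870; principal=74889-5870=69019; balance=1107682-69019=1038663
3. interest=⌊1038663·53/10000⌋=5504; principal=74889-5504=69385; balance=1038663-69385=969278
4. interest=⌊969278·53/10000⌋=5137; principal=74889-5137=69752; balance=969278-69752=899526
5. interest=⌊899526·53/10000⌋=4767; principal=74889-4767=70122; balance=899526-70122=829404
6. interest=⌊829404·53/10000⌋=4395; principal=74889-4395=70494; balance=829404-70494=758910
7. interest=⌊758910·53/10000⌋=4022; principal=74889-4022=70867; balance=758910-70867=688043
8. interest=⌊688043·53/10000⌋=3646; principal=74889-3646=71243; balance=688043-71243=616800
9. interest=⌊616800·53/10000⌋=3269; principal=74889-3269=71620; balance=616800-71620=545180
10. interest=⌊545180·53/10000⌋=2889; principal=74889-2889=72000; balance=545180-72000=473180
11. interest=⌊473180·53/10000⌋=2507; principal=74889-2507=72382; balance=473180-72382=400798
12. interest=⌊400798·53/10000⌋=2124; principal=74889-2124=72765; balance=400798-72765=328033
13. interest=⌊328033·53/10000⌋=1738; principal=74889-1738=73151; balance=328033-73151=254882
14. interest=⌊254882·53/10000⌋=1350; principal=74889-1350=73539; balance=254882-73539=181343
15. interest=⌊181343·53/10000⌋=961; principal=74889-961=73928; balance=181343-73928=107415
16. interest=⌊107415·53/10000⌋=569; principal=74889-569=74320; balance=107415-74320=33095
17. interest=⌊33095·53/10000⌋=175; principal=min(74889-175,33095)=33095; balance=33095-33095=0

1 6234 68655 1107682
2 5870 69019 1038663
3 5504 69385 969278
4 5137 69752 899526
5 4767 70122 829404
6 4395 70494 758910
7 4022 70867 688043
8 3646 71243 616800
9 3269 71620 545180
10 2889 72000 473180
11 2507 72382 400798
12 2124 72765 328033
13 1738 73151 254882
14 1350 73539 181343
15 961 73928 107415
16 569 74320 33095
17 175 33095 0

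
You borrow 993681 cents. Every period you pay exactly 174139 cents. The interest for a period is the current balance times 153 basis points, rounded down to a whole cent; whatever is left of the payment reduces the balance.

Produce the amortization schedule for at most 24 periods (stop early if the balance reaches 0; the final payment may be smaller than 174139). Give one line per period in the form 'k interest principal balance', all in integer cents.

1. interest=⌊993681·153/10000⌋=15203; principal=174139-15203=158936; balance=993681-158936=834745
2. interest=⌊834745·153/10000⌋=12771; principal=174139-12771=161368; balance=834745-161368=673377
3. interest=⌊673377·153/10000⌋=10302; principal=174139-10302=163837; balance=673377-163837=509540
4. interest=⌊509540·153/10000⌋=7795; principal=174139-7795=166344; balance=509540-166344=343196
5. interest=⌊343196·153/10000⌋=5250; principal=174139-5250=168889; balance=343196-168889=174307
6. interest=⌊174307·153/10000⌋=2666; principal=174139-2666=171473; balance=174307-171473=2834
7. interest=⌊2834·153/10000⌋=43; principal=min(174139-43,2834)=2834; balance=2834-2834=0

1 15203 158936 834745
2 12771 161368 673377
3 10302 163837 509540
4 7795 166344 343196
5 5250 168889 174307
6 2666 171473 2834
7 43 2834 0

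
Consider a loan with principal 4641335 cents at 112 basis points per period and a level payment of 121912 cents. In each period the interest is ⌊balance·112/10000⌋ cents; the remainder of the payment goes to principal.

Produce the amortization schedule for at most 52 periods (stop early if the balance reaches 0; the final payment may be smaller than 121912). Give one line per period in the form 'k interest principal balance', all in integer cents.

1. interest=⌊4641335·112/10000⌋=51982; principal=121912-51982=69930; balance=4641335-69930=4571405
2. interest=⌊4571405·112/10000⌋=51199; principal=121912-51199=70713; balance=4571405-70713=4500692
3. interest=⌊4500692·112/10000⌋=50407; principal=121912-50407=71505; balance=4500692-71505=4429187
4. interest=⌊4429187·112/10000⌋=49606; principal=121912-49606=72306; balance=4429187-72306=4356881
5. interest=⌊4356881·112/10000⌋=48797; principal=121912-48797=73115; balance=4356881-73115=4283766
6. interest=⌊4283766·112/10000⌋=47978; principal=121912-47978=73934; balance=4283766-73934=4209832
7. interest=⌊4209832·112/10000⌋=47150; principal=121912-47150=74762; balance=4209832-74762=4135070
8. interest=⌊4135070·112/10000⌋=46312; principal=121912-46312=75600; balance=4135070-75600=4059470
9. interest=⌊4059470·112/10000⌋=45466; principal=121912-45466=76446; balance=4059470-76446=3983024
10. interest=⌊3983024·112/10000⌋=44609; principal=121912-44609=77303; balance=3983024-77303=3905721
11. interest=⌊3905721·112/10000⌋=43744; principal=121912-43744=78168; balance=3905721-78168=3827553
12. interest=⌊3827553·112/10000⌋=42868; principal=121912-42868=79044; balance=3827553-79044=3748509
13. interest=⌊3748509·112/10000⌋=41983; principal=121912-41983=79929; balance=3748509-79929=3668580
14. interest=⌊3668580·112/10000⌋=41088; principal=121912-41088=80824; balance=3668580-80824=3587756
15. interest=⌊3587756·112/10000⌋=40182; principal=121912-40182=81730; balance=3587756-81730=3506026
16. interest=⌊3506026·112/10000⌋=39267; principal=121912-39267=82645; balance=3506026-82645=3423381
17. interest=⌊3423381·112/10000⌋=38341; principal=121912-38341=83571; balance=3423381-83571=3339810
18. interest=⌊3339810·112/10000⌋=37405; principal=121912-37405=84507; balance=3339810-84507=3255303
19. interest=⌊3255303·112/10000⌋=36459; principal=121912-36459=85453; balance=3255303-85453=3169850
20. interest=⌊3169850·112/10000⌋=35502; principal=121912-35502=86410; balance=3169850-86410=3083440
21. interest=⌊3083440·112/10000⌋=34534; principal=121912-34534=87378; balance=3083440-87378=2996062
22. interest=⌊2996062·112/10000⌋=33555; principal=121912-33555=88357; balance=2996062-88357=2907705
23. interest=⌊2907705·112/10000⌋=32566; principal=121912-32566=89346; balance=2907705-89346=2818359
24. interest=⌊2818359·112/10000⌋=31565; principal=121912-31565=90347; balance=2818359-90347=2728012
25. interest=⌊2728012·112/10000⌋=30553; principal=121912-30553=91359; balance=2728012-91359=2636653
26. interest=⌊2636653·112/10000⌋=29530; principal=121912-29530=92382; balance=2636653-92382=2544271
27. interest=⌊2544271·112/10000⌋=28495; principal=121912-28495=93417; balance=2544271-93417=2450854
28. interest=⌊2450854·112/10000⌋=27449; principal=121912-27449=94463; balance=2450854-94463=2356391
29. interest=⌊2356391·112/10000⌋=26391; principal=121912-26391=95521; balance=2356391-95521=2260870
30. interest=⌊2260870·112/10000⌋=25321; principal=121912-25321=96591; balance=2260870-96591=2164279
31. interest=⌊2164279·112/10000⌋=24239; principal=121912-24239=97673; balance=2164279-97673=2066606
32. interest=⌊2066606·112/10000⌋=23145; principal=121912-23145=98767; balance=2066606-98767=1967839
33. interest=⌊1967839·112/10000⌋=22039; principal=121912-22039=99873; balance=1967839-99873=1867966
34. interest=⌊1867966·112/10000⌋=20921; principal=121912-20921=100991; balance=1867966-100991=1766975
35. interest=⌊1766975·112/10000⌋=19790; principal=121912-19790=102122; balance=1766975-102122=1664853
36. interest=⌊1664853·112/10000⌋=18646; principal=121912-18646=103266; balance=1664853-103266=1561587
37. interest=⌊1561587·112/10000⌋=17489; principal=121912-17489=104423; balance=1561587-104423=1457164
38. interest=⌊1457164·112/10000⌋=16320; principal=121912-16320=105592; balance=1457164-105592=1351572
39. interest=⌊1351572·112/10000⌋=15137; principal=121912-15137=106775; balance=1351572-106775=1244797
40. interest=⌊1244797·112/10000⌋=13941; principal=121912-13941=107971; balance=1244797-107971=1136826
41. interest=⌊1136826·112/10000⌋=12732; principal=121912-12732=109180; balance=1136826-109180=1027646
42. interest=⌊1027646·112/10000⌋=11509; principal=121912-11509=110403; balance=1027646-110403=917243
43. interest=⌊917243·112/10000⌋=10273; principal=121912-10273=111639; balance=917243-111639=805604
44. interest=⌊805604·112/10000⌋=9022; principal=121912-9022=112890; balance=805604-112890=692714
45. interest=⌊692714·112/10000⌋=7758; principal=121912-7758=114154; balance=692714-114154=578560
46. interest=⌊578560·112/10000⌋=6479; principal=121912-6479=115433; balance=578560-115433=463127
47. interest=⌊463127·112/10000⌋=5187; principal=121912-5187=116725; balance=463127-116725=346402
48. interest=⌊346402·112/10000⌋=3879; principal=121912-3879=118033; balance=346402-118033=228369
49. interest=⌊228369·112/10000⌋=2557; principal=121912-2557=119355; balance=228369-119355=109014
50. interest=⌊109014·112/10000⌋=1220; principal=min(121912-1220,109014)=109014; balance=109014-109014=0

1 51982 69930 4571405
2 51199 70713 4500692
3 50407 71505 4429187
4 49606 72306 4356881
5 48797 73115 4283766
6 47978 73934 4209832
7 47150 74762 4135070
8 46312 75600 4059470
9 45466 76446 3983024
10 44609 77303 3905721
11 43744 78168 3827553
12 42868 79044 3748509
13 41983 79929 3668580
14 41088 80824 3587756
15 40182 81730 3506026
16 39267 82645 3423381
17 38341 83571 3339810
18 37405 84507 3255303
19 36459 85453 3169850
20 35502 86410 3083440
21 34534 87378 2996062
22 33555 88357 2907705
23 32566 89346 2818359
24 31565 90347 2728012
25 30553 91359 2636653
26 29530 92382 2544271
27 28495 93417 2450854
28 27449 94463 2356391
29 26391 95521 2260870
30 25321 96591 2164279
31 24239 97673 2066606
32 23145 98767 1967839
33 22039 99873 1867966
34 20921 100991 1766975
35 19790 102122 1664853
36 18646 103266 1561587
37 17489 104423 1457164
38 16320 105592 1351572
39 15137 106775 1244797
40 13941 107971 1136826
41 12732 109180 1027646
42 11509 110403 917243
43 10273 111639 805604
44 9022 112890 692714
45 7758 114154 578560
46 6479 115433 463127
47 5187 116725 346402
48 3879 118033 228369
49 2557 119355 109014
50 1220 109014 0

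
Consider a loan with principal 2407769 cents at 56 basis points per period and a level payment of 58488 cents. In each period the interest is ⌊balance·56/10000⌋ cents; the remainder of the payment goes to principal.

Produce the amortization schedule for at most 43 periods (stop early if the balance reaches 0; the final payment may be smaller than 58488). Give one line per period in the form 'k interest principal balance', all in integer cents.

1. interest=⌊2407769·56/10000⌋=13483; principal=58488-13483=45005; balance=2407769-45005=2362764
2. interest=⌊2362764·56/10000⌋=13231; principal=58488-13231=45257; balance=2362764-45257=2317507
3. interest=⌊2317507·56/10000⌋=12978; principal=58488-12978=45510; balance=2317507-45510=2271997
4. interest=⌊2271997·56/10000⌋=12723; principal=58488-12723=45765; balance=2271997-45765=2226232
5. interest=⌊2226232·56/10000⌋=12466; principal=58488-12466=46022; balance=2226232-46022=2180210
6. interest=⌊2180210·56/10000⌋=12209; principal=58488-12209=46279; balance=2180210-46279=2133931
7. interest=⌊2133931·56/10000⌋=11950; principal=58488-11950=46538; balance=2133931-46538=2087393
8. interest=⌊2087393·56/10000⌋=11689; principal=58488-11689=46799; balance=2087393-46799=2040594
9. interest=⌊2040594·56/10000⌋=11427; principal=58488-11427=47061; balance=2040594-47061=1993533
10. interest=⌊1993533·56/10000⌋=11163; principal=58488-11163=47325; balance=1993533-47325=1946208
11. interest=⌊1946208·56/10000⌋=10898; principal=58488-10898=47590; balance=1946208-47590=1898618
12. interest=⌊1898618·56/10000⌋=10632; principal=58488-10632=47856; balance=1898618-47856=1850762
13. interest=⌊1850762·56/10000⌋=10364; principal=58488-10364=48124; balance=1850762-48124=1802638
14. interest=⌊1802638·56/10000⌋=10094; principal=58488-10094=48394; balance=1802638-48394=1754244
15. interest=⌊1754244·56/10000⌋=9823; principal=58488-9823=48665; balance=1754244-48665=1705579
16. interest=⌊1705579·56/10000⌋=9551; principal=58488-9551=48937; balance=1705579-48937=1656642
17. interest=⌊1656642·56/10000⌋=9277; principal=58488-9277=49211; balance=1656642-49211=1607431
18. interest=⌊1607431·56/10000⌋=9001; principal=58488-9001=49487; balance=1607431-49487=1557944
19. interest=⌊1557944·56/10000⌋=8724; principal=58488-8724=49764; balance=1557944-49764=1508180
20. interest=⌊1508180·56/10000⌋=8445; principal=58488-8445=50043; balance=1508180-50043=1458137
21. interest=⌊1458137·56/10000⌋=8165; principal=58488-8165=50323; balance=1458137-50323=1407814
22. interest=⌊1407814·56/10000⌋=7883; principal=58488-7883=50605; balance=1407814-50605=1357209
23. interest=⌊1357209·56/10000⌋=7600; principal=58488-7600=50888; balance=1357209-50888=1306321
24. interest=⌊1306321·56/10000⌋=7315; principal=58488-7315=51173; balance=1306321-51173=1255148
25. interest=⌊1255148·56/10000⌋=7028; principal=58488-7028=51460; balance=1255148-51460=1203688
26. interest=⌊1203688·56/10000⌋=6740; principal=58488-6740=51748; balance=1203688-51748=1151940
27. interest=⌊1151940·56/10000⌋=6450; principal=58488-6450=52038; balance=1151940-52038=1099902
28. interest=⌊1099902·56/10000⌋=6159; principal=58488-6159=52329; balance=1099902-52329=1047573
29. interest=⌊1047573·56/10000⌋=5866; principal=58488-5866=52622; balance=1047573-52622=994951
30. interest=⌊994951·56/10000⌋=5571; principal=58488-5571=52917; balance=994951-52917=942034
31. interest=⌊942034·56/10000⌋=5275; principal=58488-5275=53213; balance=942034-53213=888821
32. interest=⌊888821·56/10000⌋=4977; principal=58488-4977=53511; balance=888821-53511=835310
33. interest=⌊835310·56/10000⌋=4677; principal=58488-4677=53811; balance=835310-53811=781499
34. interest=⌊781499·56/10000⌋=4376; principal=58488-4376=54112; balance=781499-54112=727387
35. interest=⌊727387·56/10000⌋=4073; principal=58488-4073=54415; balance=727387-54415=672972
36. interest=⌊672972·56/10000⌋=3768; principal=58488-3768=54720; balance=672972-54720=618252
37. interest=⌊618252·56/10000⌋=3462; principal=58488-3462=55026; balance=618252-55026=563226
38. interest=⌊563226·56/10000⌋=3154; principal=58488-3154=55334; balance=563226-55334=507892
39. interest=⌊507892·56/10000⌋=2844; principal=58488-2844=55644; balance=507892-55644=452248
40. interest=⌊452248·56/10000⌋=2532; principal=58488-2532=55956; balance=452248-55956=396292
41. interest=⌊396292·56/10000⌋=2219; principal=58488-2219=56269; balance=396292-56269=340023
42. interest=⌊340023·56/10000⌋=1904; principal=58488-1904=56584; balance=340023-56584=283439
43. interest=⌊283439·56/10000⌋=1587; principal=58488-1587=56901; balance=283439-56901=226538

1 13483 45005 2362764
2 13231 45257 2317507
3 12978 45510 2271997
4 12723 45765 2226232
5 12466 46022 2180210
6 12209 46279 2133931
7 11950 46538 2087393
8 11689 46799 2040594
9 11427 47061 1993533
10 11163 47325 1946208
11 10898 47590 1898618
12 10632 47856 1850762
13 10364 48124 1802638
14 10094 48394 1754244
15 9823 48665 1705579
16 9551 48937 1656642
17 9277 49211 1607431
18 9001 49487 1557944
19 8724 49764 1508180
20 8445 50043 1458137
21 8165 50323 1407814
22 7883 50605 1357209
23 7600 50888 1306321
24 7315 51173 1255148
25 7028 51460 1203688
26 6740 51748 1151940
27 6450 52038 1099902
28 6159 52329 1047573
29 5866 52622 994951
30 5571 52917 942034
31 5275 53213 888821
32 4977 53511 835310
33 4677 53811 781499
34 4376 54112 727387
35 4073 54415 672972
36 3768 54720 618252
37 3462 55026 563226
38 3154 55334 507892
39 2844 55644 452248
40 2532 55956 396292
41 2219 56269 340023
42 1904 56584 283439
43 1587 56901 226538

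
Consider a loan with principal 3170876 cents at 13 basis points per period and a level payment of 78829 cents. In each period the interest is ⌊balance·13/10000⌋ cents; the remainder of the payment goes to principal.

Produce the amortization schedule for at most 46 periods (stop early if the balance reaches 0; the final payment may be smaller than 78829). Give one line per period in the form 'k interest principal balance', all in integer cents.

1 4122 74707 3096169
2 4025 74804 3021365
3 3927 74902 2946463
4 3830 74999 2871464
5 3732 75097 2796367
6 3635 75194 2721173
7 3537 75292 2645881
8 3439 75390 2570491
9 3341 75488 2495003
10 3243 75586 2419417
11 3145 75684 2343733
12 3046 75783 2267950
13 2948 75881 2192069
14 2849 75980 2116089
15 2750 76079 2040010
16 2652 76177 1963833
17 2552 76277 1887556
18 2453 76376 1811180
19 2354 76475 1734705
20 2255 76574 1658131
21 2155 76674 1581457
22 2055 76774 1504683
23 1956 76873 1427810
24 1856 76973 1350837
25 1756 77073 1273764
26 1655 77174 1196590
27 1555 77274 1119316
28 1455 77374 1041942
29 1354 77475 964467
30 1253 77576 886891
31 1152 77677 809214
32 1051 77778 731436
33 950 77879 653557
34 849 77980 575577
35 748 78081 497496
36 646 78183 419313
37 545 78284 341029
38 443 78386 262643
39 341 78488 184155
40 239 78590 105565
41 137 78692 26873
42 34 26873 0

1. interest=⌊3170876·13/10000⌋=4122; principal=78829-4122=74707; balance=3170876-74707=3096169
2. interest=⌊3096169·13/10000⌋=4025; principal=78829-4025=74804; balance=3096169-74804=3021365
3. interest=⌊3021365·13/10000⌋=3927; principal=78829-3927=74902; balance=3021365-74902=2946463
4. interest=⌊2946463·13/10000⌋=3830; principal=78829-3830=74999; balance=2946463-74999=2871464
5. interest=⌊2871464·13/10000⌋=3732; principal=78829-3732=75097; balance=2871464-75097=2796367
6. interest=⌊2796367·13/10000⌋=3635; principal=78829-3635=75194; balance=2796367-75194=2721173
7. interest=⌊2721173·13/10000⌋=3537; principal=78829-3537=75292; balance=2721173-75292=2645881
8. interest=⌊2645881·13/10000⌋=3439; principal=78829-3439=75390; balance=2645881-75390=2570491
9. interest=⌊2570491·13/10000⌋=3341; principal=78829-3341=75488; balance=2570491-75488=2495003
10. interest=⌊2495003·13/10000⌋=3243; principal=78829-3243=75586; balance=2495003-75586=2419417
11. interest=⌊2419417·13/10000⌋=3145; principal=78829-3145=75684; balance=2419417-75684=2343733
12. interest=⌊2343733·13/10000⌋=3046; principal=78829-3046=75783; balance=2343733-75783=2267950
13. interest=⌊2267950·13/10000⌋=2948; principal=78829-2948=75881; balance=2267950-75881=2192069
14. interest=⌊2192069·13/10000⌋=2849; principal=78829-2849=75980; balance=2192069-75980=2116089
15. interest=⌊2116089·13/10000⌋=2750; principal=78829-2750=76079; balance=2116089-76079=2040010
16. interest=⌊2040010·13/10000⌋=2652; principal=78829-2652=76177; balance=2040010-76177=1963833
17. interest=⌊1963833·13/10000⌋=2552; principal=78829-2552=76277; balance=1963833-76277=1887556
18. interest=⌊1887556·13/10000⌋=2453; principal=78829-2453=76376; balance=1887556-76376=1811180
19. interest=⌊1811180·13/10000⌋=2354; principal=78829-2354=76475; balance=1811180-76475=1734705
20. interest=⌊1734705·13/10000⌋=2255; principal=78829-2255=76574; balance=1734705-76574=1658131
21. interest=⌊1658131·13/10000⌋=2155; principal=78829-2155=76674; balance=1658131-76674=1581457
22. interest=⌊1581457·13/10000⌋=2055; principal=78829-2055=76774; balance=1581457-76774=1504683
23. interest=⌊1504683·13/10000⌋=1956; principal=78829-1956=76873; balance=1504683-76873=1427810
24. interest=⌊1427810·13/10000⌋=1856; principal=78829-1856=76973; balance=1427810-76973=1350837
25. interest=⌊1350837·13/10000⌋=1756; principal=78829-1756=77073; balance=1350837-77073=1273764
26. interest=⌊1273764·13/10000⌋=1655; principal=78829-1655=77174; balance=1273764-77174=1196590
27. interest=⌊1196590·13/10000⌋=1555; principal=78829-1555=77274; balance=1196590-77274=1119316
28. interest=⌊1119316·13/10000⌋=1455; principal=78829-1455=77374; balance=1119316-77374=1041942
29. interest=⌊1041942·13/10000⌋=1354; principal=78829-1354=77475; balance=1041942-77475=964467
30. interest=⌊964467·13/10000⌋=1253; principal=78829-1253=77576; balance=964467-77576=886891
31. interest=⌊886891·13/10000⌋=1152; principal=78829-1152=77677; balance=886891-77677=809214
32. interest=⌊809214·13/10000⌋=1051; principal=78829-1051=77778; balance=809214-77778=731436
33. interest=⌊731436·13/10000⌋=950; principal=78829-950=77879; balance=731436-77879=653557
34. interest=⌊653557·13/10000⌋=849; principal=78829-849=77980; balance=653557-77980=575577
35. interest=⌊575577·13/10000⌋=748; principal=78829-748=78081; balance=575577-78081=497496
36. interest=⌊497496·13/10000⌋=646; principal=78829-646=78183; balance=497496-78183=419313
37. interest=⌊419313·13/10000⌋=545; principal=78829-545=78284; balance=419313-78284=341029
38. interest=⌊341029·13/10000⌋=443; principal=78829-443=78386; balance=341029-78386=262643
39. interest=⌊262643·13/10000⌋=341; principal=78829-341=78488; balance=262643-78488=184155
40. interest=⌊184155·13/10000⌋=239; principal=78829-239=78590; balance=184155-78590=105565
41. interest=⌊105565·13/10000⌋=137; principal=78829-137=78692; balance=105565-78692=26873
42. interest=⌊26873·13/10000⌋=34; principal=min(78829-34,26873)=26873; balance=26873-26873=0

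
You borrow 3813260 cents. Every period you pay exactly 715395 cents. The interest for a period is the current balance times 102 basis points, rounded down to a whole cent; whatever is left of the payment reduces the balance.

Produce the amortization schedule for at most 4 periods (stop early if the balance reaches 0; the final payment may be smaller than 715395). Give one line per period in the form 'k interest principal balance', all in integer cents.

1 38895 676500 3136760
2 31994 683401 2453359
3 25024 690371 1762988
4 17982 697413 1065575

1. interest=⌊3813260·102/10000⌋=38895; principal=715395-38895=676500; balance=3813260-676500=3136760
2. interest=⌊3136760·102/10000⌋=31994; principal=715395-31994=683401; balance=3136760-683401=2453359
3. interest=⌊2453359·102/10000⌋=25024; principal=715395-25024=690371; balance=2453359-690371=1762988
4. interest=⌊1762988·102/10000⌋=17982; principal=715395-17982=697413; balance=1762988-697413=1065575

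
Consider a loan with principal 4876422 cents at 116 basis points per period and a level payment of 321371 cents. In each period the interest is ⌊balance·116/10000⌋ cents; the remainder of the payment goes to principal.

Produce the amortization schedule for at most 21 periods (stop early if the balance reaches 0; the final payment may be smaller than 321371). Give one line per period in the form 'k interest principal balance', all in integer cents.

1 56566 264805 4611617
2 53494 267877 4343740
3 50387 270984 4072756
4 47243 274128 3798628
5 44064 277307 3521321
6 40847 280524 3240797
7 37593 283778 2957019
8 34301 287070 2669949
9 30971 290400 2379549
10 27602 293769 2085780
11 24195 297176 1788604
12 20747 300624 1487980
13 17260 304111 1183869
14 13732 307639 876230
15 10164 311207 565023
16 6554 314817 250206
17 2902 250206 0

1. interest=⌊4876422·116/10000⌋=56566; principal=321371-56566=264805; balance=4876422-264805=4611617
2. interest=⌊4611617·116/10000⌋=53494; principal=321371-53494=267877; balance=4611617-267877=4343740
3. interest=⌊4343740·116/10000⌋=50387; principal=321371-50387=270984; balance=4343740-270984=4072756
4. interest=⌊4072756·116/10000⌋=47243; principal=321371-47243=274128; balance=4072756-274128=3798628
5. interest=⌊3798628·116/10000⌋=44064; principal=321371-44064=277307; balance=3798628-277307=3521321
6. interest=⌊3521321·116/10000⌋=40847; principal=321371-40847=280524; balance=3521321-280524=3240797
7. interest=⌊3240797·116/10000⌋=37593; principal=321371-37593=283778; balance=3240797-283778=2957019
8. interest=⌊2957019·116/10000⌋=34301; principal=321371-34301=287070; balance=2957019-287070=2669949
9. interest=⌊2669949·116/10000⌋=30971; principal=321371-30971=290400; balance=2669949-290400=2379549
10. interest=⌊2379549·116/10000⌋=27602; principal=321371-27602=293769; balance=2379549-293769=2085780
11. interest=⌊2085780·116/10000⌋=24195; principal=321371-24195=297176; balance=2085780-297176=1788604
12. interest=⌊1788604·116/10000⌋=20747; principal=321371-20747=300624; balance=1788604-300624=1487980
13. interest=⌊1487980·116/10000⌋=17260; principal=321371-17260=304111; balance=1487980-304111=1183869
14. interest=⌊1183869·116/10000⌋=13732; principal=321371-13732=307639; balance=1183869-307639=876230
15. interest=⌊876230·116/10000⌋=10164; principal=321371-10164=311207; balance=876230-311207=565023
16. interest=⌊565023·116/10000⌋=6554; principal=321371-6554=314817; balance=565023-314817=250206
17. interest=⌊250206·116/10000⌋=2902; principal=min(321371-2902,250206)=250206; balance=250206-250206=0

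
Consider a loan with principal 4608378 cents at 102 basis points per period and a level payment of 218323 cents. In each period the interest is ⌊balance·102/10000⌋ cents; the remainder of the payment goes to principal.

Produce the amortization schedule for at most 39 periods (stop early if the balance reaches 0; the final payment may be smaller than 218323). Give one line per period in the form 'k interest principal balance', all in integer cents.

1 47005 171318 4437060
2 45258 173065 4263995
3 43492 174831 4089164
4 41709 176614 3912550
5 39908 178415 3734135
6 38088 180235 3553900
7 36249 182074 3371826
8 34392 183931 3187895
9 32516 185807 3002088
10 30621 187702 2814386
11 28706 189617 2624769
12 26772 191551 2433218
13 24818 193505 2239713
14 22845 195478 2044235
15 20851 197472 1846763
16 18836 199487 1647276
17 16802 201521 1445755
18 14746 203577 1242178
19 12670 205653 1036525
20 10572 207751 828774
21 8453 209870 618904
22 6312 212011 406893
23 4150 214173 192720
24 1965 192720 0

1. interest=⌊4608378·102/10000⌋=47005; principal=218323-47005=171318; balance=4608378-171318=4437060
2. interest=⌊4437060·102/10000⌋=45258; principal=218323-45258=173065; balance=4437060-173065=4263995
3. interest=⌊4263995·102/10000⌋=43492; principal=218323-43492=174831; balance=4263995-174831=4089164
4. interest=⌊4089164·102/10000⌋=41709; principal=218323-41709=176614; balance=4089164-176614=3912550
5. interest=⌊3912550·102/10000⌋=39908; principal=218323-39908=178415; balance=3912550-178415=3734135
6. interest=⌊3734135·102/10000⌋=38088; principal=218323-38088=180235; balance=3734135-180235=3553900
7. interest=⌊3553900·102/10000⌋=36249; principal=218323-36249=182074; balance=3553900-182074=3371826
8. interest=⌊3371826·102/10000⌋=34392; principal=218323-34392=183931; balance=3371826-183931=3187895
9. interest=⌊3187895·102/10000⌋=32516; principal=218323-32516=185807; balance=3187895-185807=3002088
10. interest=⌊3002088·102/10000⌋=30621; principal=218323-30621=187702; balance=3002088-187702=2814386
11. interest=⌊2814386·102/10000⌋=28706; principal=218323-28706=189617; balance=2814386-189617=2624769
12. interest=⌊2624769·102/10000⌋=26772; principal=218323-26772=191551; balance=2624769-191551=2433218
13. interest=⌊2433218·102/10000⌋=24818; principal=218323-24818=193505; balance=2433218-193505=2239713
14. interest=⌊2239713·102/10000⌋=22845; principal=218323-22845=195478; balance=2239713-195478=2044235
15. interest=⌊2044235·102/10000⌋=20851; principal=218323-20851=197472; balance=2044235-197472=1846763
16. interest=⌊1846763·102/10000⌋=18836; principal=218323-18836=199487; balance=1846763-199487=1647276
17. interest=⌊1647276·102/10000⌋=16802; principal=218323-16802=201521; balance=1647276-201521=1445755
18. interest=⌊1445755·102/10000⌋=14746; principal=218323-14746=203577; balance=1445755-203577=1242178
19. interest=⌊1242178·102/10000⌋=12670; principal=218323-12670=205653; balance=1242178-205653=1036525
20. interest=⌊1036525·102/10000⌋=10572; principal=218323-10572=207751; balance=1036525-207751=828774
21. interest=⌊828774·102/10000⌋=8453; principal=218323-8453=209870; balance=828774-209870=618904
22. interest=⌊618904·102/10000⌋=6312; principal=218323-6312=212011; balance=618904-212011=406893
23. interest=⌊406893·102/10000⌋=4150; principal=218323-4150=214173; balance=406893-214173=192720
24. interest=⌊192720·102/10000⌋=1965; principal=min(218323-1965,192720)=192720; balance=192720-192720=0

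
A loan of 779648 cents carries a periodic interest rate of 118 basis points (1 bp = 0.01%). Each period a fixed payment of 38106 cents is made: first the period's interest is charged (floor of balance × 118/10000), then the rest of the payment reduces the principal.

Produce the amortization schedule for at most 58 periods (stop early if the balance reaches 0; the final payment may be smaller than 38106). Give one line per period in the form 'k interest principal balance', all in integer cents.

1. interest=⌊779648·118/10000⌋=9199; principal=38106-9199=28907; balance=779648-28907=750741
2. interest=⌊750741·118/10000⌋=8858; principal=38106-8858=29248; balance=750741-29248=721493
3. interest=⌊721493·118/10000⌋=8513; principal=38106-8513=29593; balance=721493-29593=691900
4. interest=⌊691900·118/10000⌋=8164; principal=38106-8164=29942; balance=691900-29942=661958
5. interest=⌊661958·118/10000⌋=7811; principal=38106-7811=30295; balance=661958-30295=631663
6. interest=⌊631663·118/10000⌋=7453; principal=38106-7453=30653; balance=631663-30653=601010
7. interest=⌊601010·118/10000⌋=7091; principal=38106-7091=31015; balance=601010-31015=569995
8. interest=⌊569995·118/10000⌋=6725; principal=38106-6725=31381; balance=569995-31381=538614
9. interest=⌊538614·118/10000⌋=6355; principal=38106-6355=31751; balance=538614-31751=506863
10. interest=⌊506863·118/10000⌋=5980; principal=38106-5980=32126; balance=506863-32126=474737
11. interest=⌊474737·118/10000⌋=5601; principal=38106-5601=32505; balance=474737-32505=442232
12. interest=⌊442232·118/10000⌋=5218; principal=38106-5218=32888; balance=442232-32888=409344
13. interest=⌊409344·118/10000⌋=4830; principal=38106-4830=33276; balance=409344-33276=376068
14. interest=⌊376068·118/10000⌋=4437; principal=38106-4437=33669; balance=376068-33669=342399
15. interest=⌊342399·118/10000⌋=4040; principal=38106-4040=34066; balance=342399-34066=308333
16. interest=⌊308333·118/10000⌋=3638; principal=38106-3638=34468; balance=308333-34468=273865
17. interest=⌊273865·118/10000⌋=3231; principal=38106-3231=34875; balance=273865-34875=238990
18. interest=⌊238990·118/10000⌋=2820; principal=38106-2820=35286; balance=238990-35286=203704
19. interest=⌊203704·118/10000⌋=2403; principal=38106-2403=35703; balance=203704-35703=168001
20. interest=⌊168001·118/10000⌋=1982; principal=38106-1982=36124; balance=168001-36124=131877
21. interest=⌊131877·118/10000⌋=1556; principal=38106-1556=36550; balance=131877-36550=95327
22. interest=⌊95327·118/10000⌋=1124; principal=38106-1124=36982; balance=95327-36982=58345
23. interest=⌊58345·118/10000⌋=688; principal=38106-688=37418; balance=58345-37418=20927
24. interest=⌊20927·118/10000⌋=246; principal=min(38106-246,20927)=20927; balance=20927-20927=0

1 9199 28907 750741
2 8858 29248 721493
3 8513 29593 691900
4 8164 29942 661958
5 7811 30295 631663
6 7453 30653 601010
7 7091 31015 569995
8 6725 31381 538614
9 6355 31751 506863
10 5980 32126 474737
11 5601 32505 442232
12 5218 32888 409344
13 4830 33276 376068
14 4437 33669 342399
15 4040 34066 308333
16 3638 34468 273865
17 3231 34875 238990
18 2820 35286 203704
19 2403 35703 168001
20 1982 36124 131877
21 1556 36550 95327
22 1124 36982 58345
23 688 37418 20927
24 246 20927 0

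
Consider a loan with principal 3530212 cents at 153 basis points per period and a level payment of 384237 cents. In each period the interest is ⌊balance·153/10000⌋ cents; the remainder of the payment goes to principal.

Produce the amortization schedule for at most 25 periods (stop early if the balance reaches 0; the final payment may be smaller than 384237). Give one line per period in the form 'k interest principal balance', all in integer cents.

1 54012 330225 3199987
2 48959 335278 2864709
3 43830 340407 2524302
4 38621 345616 2178686
5 33333 350904 1827782
6 27965 356272 1471510
7 22514 361723 1109787
8 16979 367258 742529
9 11360 372877 369652
10 5655 369652 0

1. interest=⌊3530212·153/10000⌋=54012; principal=384237-54012=330225; balance=3530212-330225=3199987
2. interest=⌊3199987·153/10000⌋=48959; principal=384237-48959=335278; balance=3199987-335278=2864709
3. interest=⌊2864709·153/10000⌋=43830; principal=384237-43830=340407; balance=2864709-340407=2524302
4. interest=⌊2524302·153/10000⌋=38621; principal=384237-38621=345616; balance=2524302-345616=2178686
5. interest=⌊2178686·153/10000⌋=33333; principal=384237-33333=350904; balance=2178686-350904=1827782
6. interest=⌊1827782·153/10000⌋=27965; principal=384237-27965=356272; balance=1827782-356272=1471510
7. interest=⌊1471510·153/10000⌋=22514; principal=384237-22514=361723; balance=1471510-361723=1109787
8. interest=⌊1109787·153/10000⌋=16979; principal=384237-16979=367258; balance=1109787-367258=742529
9. interest=⌊742529·153/10000⌋=11360; principal=384237-11360=372877; balance=742529-372877=369652
10. interest=⌊369652·153/10000⌋=5655; principal=min(384237-5655,369652)=369652; balance=369652-369652=0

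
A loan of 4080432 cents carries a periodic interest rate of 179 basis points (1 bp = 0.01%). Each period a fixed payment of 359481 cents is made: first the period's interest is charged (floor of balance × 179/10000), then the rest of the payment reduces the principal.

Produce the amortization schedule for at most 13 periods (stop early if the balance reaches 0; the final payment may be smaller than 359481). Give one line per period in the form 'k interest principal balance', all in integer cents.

1 73039 286442 3793990
2 67912 291569 3502421
3 62693 296788 3205633
4 57380 302101 2903532
5 51973 307508 2596024
6 46468 313013 2283011
7 40865 318616 1964395
8 35162 324319 1640076
9 29357 330124 1309952
10 23448 336033 973919
11 17433 342048 631871
12 11310 348171 283700
13 5078 283700 0

1. interest=⌊4080432·179/10000⌋=73039; principal=359481-73039=286442; balance=4080432-286442=3793990
2. interest=⌊3793990·179/10000⌋=67912; principal=359481-67912=291569; balance=3793990-291569=3502421
3. interest=⌊3502421·179/10000⌋=62693; principal=359481-62693=296788; balance=3502421-296788=3205633
4. interest=⌊3205633·179/10000⌋=57380; principal=359481-57380=302101; balance=3205633-302101=2903532
5. interest=⌊2903532·179/10000⌋=51973; principal=359481-51973=307508; balance=2903532-307508=2596024
6. interest=⌊2596024·179/10000⌋=46468; principal=359481-46468=313013; balance=2596024-313013=2283011
7. interest=⌊2283011·179/10000⌋=40865; principal=359481-40865=318616; balance=2283011-318616=1964395
8. interest=⌊1964395·179/10000⌋=35162; principal=359481-35162=324319; balance=1964395-324319=1640076
9. interest=⌊1640076·179/10000⌋=29357; principal=359481-29357=330124; balance=1640076-330124=1309952
10. interest=⌊1309952·179/10000⌋=23448; principal=359481-23448=336033; balance=1309952-336033=973919
11. interest=⌊973919·179/10000⌋=17433; principal=359481-17433=342048; balance=973919-342048=631871
12. interest=⌊631871·179/10000⌋=11310; principal=359481-11310=348171; balance=631871-348171=283700
13. interest=⌊283700·179/10000⌋=5078; principal=min(359481-5078,283700)=283700; balance=283700-283700=0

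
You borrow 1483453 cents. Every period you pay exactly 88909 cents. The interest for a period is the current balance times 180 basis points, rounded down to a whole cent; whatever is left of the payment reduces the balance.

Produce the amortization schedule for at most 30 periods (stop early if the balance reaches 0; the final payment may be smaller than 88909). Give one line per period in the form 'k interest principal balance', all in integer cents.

1 26702 62207 1421246
2 25582 63327 1357919
3 24442 64467 1293452
4 23282 65627 1227825
5 22100 66809 1161016
6 20898 68011 1093005
7 19674 69235 1023770
8 18427 70482 953288
9 17159 71750 881538
10 15867 73042 808496
11 14552 74357 734139
12 13214 75695 658444
13 11851 77058 581386
14 10464 78445 502941
15 9052 79857 423084
16 7615 81294 341790
17 6152 82757 259033
18 4662 84247 174786
19 3146 85763 89023
20 1602 87307 1716
21 30 1716 0

1. interest=⌊1483453·180/10000⌋=26702; principal=88909-26702=62207; balance=1483453-62207=1421246
2. interest=⌊1421246·180/10000⌋=25582; principal=88909-25582=63327; balance=1421246-63327=1357919
3. interest=⌊1357919·180/10000⌋=24442; principal=88909-24442=64467; balance=1357919-64467=1293452
4. interest=⌊1293452·180/10000⌋=23282; principal=88909-23282=65627; balance=1293452-65627=1227825
5. interest=⌊1227825·180/10000⌋=22100; principal=88909-22100=66809; balance=1227825-66809=1161016
6. interest=⌊1161016·180/10000⌋=20898; principal=88909-20898=68011; balance=1161016-68011=1093005
7. interest=⌊1093005·180/10000⌋=19674; principal=88909-19674=69235; balance=1093005-69235=1023770
8. interest=⌊1023770·180/10000⌋=18427; principal=88909-18427=70482; balance=1023770-70482=953288
9. interest=⌊953288·180/10000⌋=17159; principal=88909-17159=71750; balance=953288-71750=881538
10. interest=⌊881538·180/10000⌋=15867; principal=88909-15867=73042; balance=881538-73042=808496
11. interest=⌊808496·180/10000⌋=14552; principal=88909-14552=74357; balance=808496-74357=734139
12. interest=⌊734139·180/10000⌋=13214; principal=88909-13214=75695; balance=734139-75695=658444
13. interest=⌊658444·180/10000⌋=11851; principal=88909-11851=77058; balance=658444-77058=581386
14. interest=⌊581386·180/10000⌋=10464; principal=88909-10464=78445; balance=581386-78445=502941
15. interest=⌊502941·180/10000⌋=9052; principal=88909-9052=79857; balance=502941-79857=423084
16. interest=⌊423084·180/10000⌋=7615; principal=88909-7615=81294; balance=423084-81294=341790
17. interest=⌊341790·180/10000⌋=6152; principal=88909-6152=82757; balance=341790-82757=259033
18. interest=⌊259033·180/10000⌋=4662; principal=88909-4662=84247; balance=259033-84247=174786
19. interest=⌊174786·180/10000⌋=3146; principal=88909-3146=85763; balance=174786-85763=89023
20. interest=⌊89023·180/10000⌋=1602; principal=88909-1602=87307; balance=89023-87307=1716
21. interest=⌊1716·180/10000⌋=30; principal=min(88909-30,1716)=1716; balance=1716-1716=0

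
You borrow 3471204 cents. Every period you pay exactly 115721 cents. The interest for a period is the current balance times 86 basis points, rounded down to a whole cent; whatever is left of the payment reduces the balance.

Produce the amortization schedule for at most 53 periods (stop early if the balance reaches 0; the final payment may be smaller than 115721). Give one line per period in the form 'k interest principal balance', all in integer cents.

1 29852 85869 3385335
2 29113 86608 3298727
3 28369 87352 3211375
4 27617 88104 3123271
5 26860 88861 3034410
6 26095 89626 2944784
7 25325 90396 2854388
8 24547 91174 2763214
9 23763 91958 2671256
10 22972 92749 2578507
11 22175 93546 2484961
12 21370 94351 2390610
13 20559 95162 2295448
14 19740 95981 2199467
15 18915 96806 2102661
16 18082 97639 2005022
17 17243 98478 1906544
18 16396 99325 1807219
19 15542 100179 1707040
20 14680 101041 1605999
21 13811 101910 1504089
22 12935 102786 1401303
23 12051 103670 1297633
24 11159 104562 1193071
25 10260 105461 1087610
26 9353 106368 981242
27 8438 107283 873959
28 7516 108205 765754
29 6585 109136 656618
30 5646 110075 546543
31 4700 111021 435522
32 3745 111976 323546
33 2782 112939 210607
34 1811 113910 96697
35 831 96697 0

1. interest=⌊3471204·86/10000⌋=29852; principal=115721-29852=85869; balance=3471204-85869=3385335
2. interest=⌊3385335·86/10000⌋=29113; principal=115721-29113=86608; balance=3385335-86608=3298727
3. interest=⌊3298727·86/10000⌋=28369; principal=115721-28369=87352; balance=3298727-87352=3211375
4. interest=⌊3211375·86/10000⌋=27617; principal=115721-27617=88104; balance=3211375-88104=3123271
5. interest=⌊3123271·86/10000⌋=26860; principal=115721-26860=88861; balance=3123271-88861=3034410
6. interest=⌊3034410·86/10000⌋=26095; principal=115721-26095=89626; balance=3034410-89626=2944784
7. interest=⌊2944784·86/10000⌋=25325; principal=115721-25325=90396; balance=2944784-90396=2854388
8. interest=⌊2854388·86/10000⌋=24547; principal=115721-24547=91174; balance=2854388-91174=2763214
9. interest=⌊2763214·86/10000⌋=23763; principal=115721-23763=91958; balance=2763214-91958=2671256
10. interest=⌊2671256·86/10000⌋=22972; principal=115721-22972=92749; balance=2671256-92749=2578507
11. interest=⌊2578507·86/10000⌋=22175; principal=115721-22175=93546; balance=2578507-93546=2484961
12. interest=⌊2484961·86/10000⌋=21370; principal=115721-21370=94351; balance=2484961-94351=2390610
13. interest=⌊2390610·86/10000⌋=20559; principal=115721-20559=95162; balance=2390610-95162=2295448
14. interest=⌊2295448·86/10000⌋=19740; principal=115721-19740=95981; balance=2295448-95981=2199467
15. interest=⌊2199467·86/10000⌋=18915; principal=115721-18915=96806; balance=2199467-96806=2102661
16. interest=⌊2102661·86/10000⌋=18082; principal=115721-18082=97639; balance=2102661-97639=2005022
17. interest=⌊2005022·86/10000⌋=17243; principal=115721-17243=98478; balance=2005022-98478=1906544
18. interest=⌊1906544·86/10000⌋=16396; principal=115721-16396=99325; balance=1906544-99325=1807219
19. interest=⌊1807219·86/10000⌋=15542; principal=115721-15542=100179; balance=1807219-100179=1707040
20. interest=⌊1707040·86/10000⌋=14680; principal=115721-14680=101041; balance=1707040-101041=1605999
21. interest=⌊1605999·86/10000⌋=13811; principal=115721-13811=101910; balance=1605999-101910=1504089
22. interest=⌊1504089·86/10000⌋=12935; principal=115721-12935=102786; balance=1504089-102786=1401303
23. interest=⌊1401303·86/10000⌋=12051; principal=115721-12051=103670; balance=1401303-103670=1297633
24. interest=⌊1297633·86/10000⌋=11159; principal=115721-11159=104562; balance=1297633-104562=1193071
25. interest=⌊1193071·86/10000⌋=10260; principal=115721-10260=105461; balance=1193071-105461=1087610
26. interest=⌊1087610·86/10000⌋=9353; principal=115721-9353=106368; balance=1087610-106368=981242
27. interest=⌊981242·86/10000⌋=8438; principal=115721-8438=107283; balance=981242-107283=873959
28. interest=⌊873959·86/10000⌋=7516; principal=115721-7516=108205; balance=873959-108205=765754
29. interest=⌊765754·86/10000⌋=6585; principal=115721-6585=109136; balance=765754-109136=656618
30. interest=⌊656618·86/10000⌋=5646; principal=115721-5646=110075; balance=656618-110075=546543
31. interest=⌊546543·86/10000⌋=4700; principal=115721-4700=111021; balance=546543-111021=435522
32. interest=⌊435522·86/10000⌋=3745; principal=115721-3745=111976; balance=435522-111976=323546
33. interest=⌊323546·86/10000⌋=2782; principal=115721-2782=112939; balance=323546-112939=210607
34. interest=⌊210607·86/10000⌋=1811; principal=115721-1811=113910; balance=210607-113910=96697
35. interest=⌊96697·86/10000⌋=831; principal=min(115721-831,96697)=96697; balance=96697-96697=0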